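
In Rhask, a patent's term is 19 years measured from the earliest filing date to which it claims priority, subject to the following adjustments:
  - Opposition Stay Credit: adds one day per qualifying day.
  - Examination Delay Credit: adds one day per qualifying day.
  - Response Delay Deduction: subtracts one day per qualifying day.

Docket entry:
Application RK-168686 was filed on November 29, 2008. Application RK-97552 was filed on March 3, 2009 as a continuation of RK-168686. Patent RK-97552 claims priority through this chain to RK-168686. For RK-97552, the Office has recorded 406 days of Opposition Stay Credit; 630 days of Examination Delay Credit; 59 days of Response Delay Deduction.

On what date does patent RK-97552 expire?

August 2, 2030

Earliest priority filing: 29 November 2008.
Base term: 29 November 2008 + 19 years → 29 November 2027.
Opposition Stay Credit: +406 days → 8 January 2029.
Examination Delay Credit: +630 days → 30 September 2030.
Response Delay Deduction: −59 days → 2 August 2030.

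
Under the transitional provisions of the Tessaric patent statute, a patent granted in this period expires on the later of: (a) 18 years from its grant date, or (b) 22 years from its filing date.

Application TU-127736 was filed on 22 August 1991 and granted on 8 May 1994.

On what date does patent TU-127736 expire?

August 22, 2013

(a) grant + 18 years → 8 May 2012.
(b) filing + 22 years → 22 August 2013.
Later of the two: 22 August 2013.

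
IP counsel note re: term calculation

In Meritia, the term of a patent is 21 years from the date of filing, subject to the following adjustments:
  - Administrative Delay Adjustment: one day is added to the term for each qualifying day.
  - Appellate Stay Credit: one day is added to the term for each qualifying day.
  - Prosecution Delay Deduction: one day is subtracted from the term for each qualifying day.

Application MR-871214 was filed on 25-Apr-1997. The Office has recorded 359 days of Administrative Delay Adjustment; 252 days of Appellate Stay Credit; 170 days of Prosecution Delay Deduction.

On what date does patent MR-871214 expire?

Base term: filing date + 21 years → 25 April 2018.
Administrative Delay Adjustment: +359 days → 19 April 2019.
Appellate Stay Credit: +252 days → 27 December 2019.
Prosecution Delay Deduction: −170 days → 10 July 2019.

2019-07-10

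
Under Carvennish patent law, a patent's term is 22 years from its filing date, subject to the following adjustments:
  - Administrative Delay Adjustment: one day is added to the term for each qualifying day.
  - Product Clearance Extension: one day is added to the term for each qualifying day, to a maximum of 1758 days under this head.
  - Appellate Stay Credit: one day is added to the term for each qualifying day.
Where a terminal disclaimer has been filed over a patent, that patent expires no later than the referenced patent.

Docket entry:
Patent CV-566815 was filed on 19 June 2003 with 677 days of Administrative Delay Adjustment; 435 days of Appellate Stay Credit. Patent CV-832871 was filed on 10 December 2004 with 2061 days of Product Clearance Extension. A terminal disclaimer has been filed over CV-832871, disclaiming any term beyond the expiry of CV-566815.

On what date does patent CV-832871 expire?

2028-07-05

Natural term of CV-832871:
  Base: filing + 22 years → 10 December 2026.
  Product Clearance Extension: 2061 days claimed exceeds the 1758-day cap, so +1758 days → 3 October 2031.
Expiry of referenced patent CV-566815:
  Base: filing + 22 years → 19 June 2025.
  Administrative Delay Adjustment: +677 days → 27 April 2027.
  Appellate Stay Credit: +435 days → 5 July 2028.
Terminal disclaimer: CV-832871 expires on the earlier of 3 October 2031 and 5 July 2028.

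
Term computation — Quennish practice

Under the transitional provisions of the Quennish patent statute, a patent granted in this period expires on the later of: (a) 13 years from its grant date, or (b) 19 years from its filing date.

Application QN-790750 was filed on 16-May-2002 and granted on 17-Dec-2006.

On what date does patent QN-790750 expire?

May 16, 2021

(a) grant + 13 years → 17 December 2019.
(b) filing + 19 years → 16 May 2021.
Later of the two: 16 May 2021.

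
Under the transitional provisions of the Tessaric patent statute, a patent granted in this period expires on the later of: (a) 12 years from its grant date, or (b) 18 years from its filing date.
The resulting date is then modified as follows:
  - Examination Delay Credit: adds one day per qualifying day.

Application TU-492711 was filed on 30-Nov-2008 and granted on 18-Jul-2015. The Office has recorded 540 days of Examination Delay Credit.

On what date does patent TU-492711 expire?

(a) grant + 12 years → 18 July 2027.
(b) filing + 18 years → 30 November 2026.
Later of the two: 18 July 2027.
Examination Delay Credit: +540 days → 8 January 2029.

2029-01-08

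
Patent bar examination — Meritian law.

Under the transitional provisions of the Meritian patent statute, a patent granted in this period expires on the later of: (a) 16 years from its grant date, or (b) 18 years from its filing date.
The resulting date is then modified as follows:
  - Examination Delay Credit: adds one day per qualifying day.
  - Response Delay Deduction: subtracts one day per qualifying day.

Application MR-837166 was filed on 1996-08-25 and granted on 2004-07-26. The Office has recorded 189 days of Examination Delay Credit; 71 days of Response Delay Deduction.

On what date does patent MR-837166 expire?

November 21, 2020

(a) grant + 16 years → 26 July 2020.
(b) filing + 18 years → 25 August 2014.
Later of the two: 26 July 2020.
Examination Delay Credit: +189 days → 31 January 2021.
Response Delay Deduction: −71 days → 21 November 2020.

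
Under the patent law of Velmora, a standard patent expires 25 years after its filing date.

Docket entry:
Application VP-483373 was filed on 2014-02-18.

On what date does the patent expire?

2039-02-18

Filing date + 25 years → 18 February 2039.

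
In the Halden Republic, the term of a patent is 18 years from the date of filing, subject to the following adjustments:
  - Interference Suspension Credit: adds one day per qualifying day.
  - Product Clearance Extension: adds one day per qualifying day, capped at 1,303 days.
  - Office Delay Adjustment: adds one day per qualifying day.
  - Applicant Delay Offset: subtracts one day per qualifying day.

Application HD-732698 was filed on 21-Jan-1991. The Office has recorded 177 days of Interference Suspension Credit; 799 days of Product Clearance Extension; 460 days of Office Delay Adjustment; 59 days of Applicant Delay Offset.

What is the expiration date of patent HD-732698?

2012-10-29

Base term: filing date + 18 years → 21 January 2009.
Interference Suspension Credit: +177 days → 17 July 2009.
Product Clearance Extension: 799 days (within the 1303-day cap) → +799 days → 24 September 2011.
Office Delay Adjustment: +460 days → 27 December 2012.
Applicant Delay Offset: −59 days → 29 October 2012.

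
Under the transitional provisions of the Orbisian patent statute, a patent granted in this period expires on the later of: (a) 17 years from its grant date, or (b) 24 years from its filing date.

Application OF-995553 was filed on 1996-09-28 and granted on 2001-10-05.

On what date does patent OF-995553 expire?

(a) grant + 17 years → 5 October 2018.
(b) filing + 24 years → 28 September 2020.
Later of the two: 28 September 2020.

September 28, 2020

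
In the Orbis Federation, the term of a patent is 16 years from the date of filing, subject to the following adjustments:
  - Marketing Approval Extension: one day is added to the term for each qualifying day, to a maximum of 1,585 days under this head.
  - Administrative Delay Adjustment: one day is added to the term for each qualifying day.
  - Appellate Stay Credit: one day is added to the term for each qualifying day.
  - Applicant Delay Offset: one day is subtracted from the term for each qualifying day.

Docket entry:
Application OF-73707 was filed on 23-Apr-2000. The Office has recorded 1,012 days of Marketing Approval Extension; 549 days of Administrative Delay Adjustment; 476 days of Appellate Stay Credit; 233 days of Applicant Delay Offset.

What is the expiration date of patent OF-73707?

2021-04-01

Base term: filing date + 16 years → 23 April 2016.
Marketing Approval Extension: 1012 days (within the 1585-day cap) → +1012 days → 30 January 2019.
Administrative Delay Adjustment: +549 days → 1 August 2020.
Appellate Stay Credit: +476 days → 20 November 2021.
Applicant Delay Offset: −233 days → 1 April 2021.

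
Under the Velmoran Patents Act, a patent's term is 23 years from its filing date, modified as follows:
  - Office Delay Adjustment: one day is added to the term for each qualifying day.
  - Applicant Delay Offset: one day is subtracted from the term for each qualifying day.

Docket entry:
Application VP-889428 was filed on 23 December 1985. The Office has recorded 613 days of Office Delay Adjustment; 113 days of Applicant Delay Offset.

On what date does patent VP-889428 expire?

May 7, 2010

Base term: filing date + 23 years → 23 December 2008.
Office Delay Adjustment: +613 days → 28 August 2010.
Applicant Delay Offset: −113 days → 7 May 2010.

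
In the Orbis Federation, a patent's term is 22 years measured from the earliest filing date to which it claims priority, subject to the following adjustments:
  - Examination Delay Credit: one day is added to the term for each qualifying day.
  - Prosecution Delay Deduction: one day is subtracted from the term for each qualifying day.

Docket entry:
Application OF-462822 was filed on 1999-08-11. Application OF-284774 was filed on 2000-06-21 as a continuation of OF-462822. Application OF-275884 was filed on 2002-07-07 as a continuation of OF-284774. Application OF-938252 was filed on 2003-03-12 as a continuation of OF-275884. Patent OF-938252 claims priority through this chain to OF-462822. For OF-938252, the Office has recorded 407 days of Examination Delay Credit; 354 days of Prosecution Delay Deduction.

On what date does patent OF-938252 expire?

October 3, 2021

Earliest priority filing: 11 August 1999.
Base term: 11 August 1999 + 22 years → 11 August 2021.
Examination Delay Credit: +407 days → 22 September 2022.
Prosecution Delay Deduction: −354 days → 3 October 2021.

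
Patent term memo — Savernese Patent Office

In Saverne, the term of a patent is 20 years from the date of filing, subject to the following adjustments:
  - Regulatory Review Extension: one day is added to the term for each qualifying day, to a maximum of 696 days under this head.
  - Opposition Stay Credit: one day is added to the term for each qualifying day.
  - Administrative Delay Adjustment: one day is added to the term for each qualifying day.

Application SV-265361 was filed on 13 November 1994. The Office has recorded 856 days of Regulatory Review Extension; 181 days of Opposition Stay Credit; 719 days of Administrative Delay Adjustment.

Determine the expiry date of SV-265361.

Base term: filing date + 20 years → 13 November 2014.
Regulatory Review Extension: 856 days claimed exceeds the 696-day cap, so +696 days → 9 October 2016.
Opposition Stay Credit: +181 days → 8 April 2017.
Administrative Delay Adjustment: +719 days → 28 March 2019.

March 28, 2019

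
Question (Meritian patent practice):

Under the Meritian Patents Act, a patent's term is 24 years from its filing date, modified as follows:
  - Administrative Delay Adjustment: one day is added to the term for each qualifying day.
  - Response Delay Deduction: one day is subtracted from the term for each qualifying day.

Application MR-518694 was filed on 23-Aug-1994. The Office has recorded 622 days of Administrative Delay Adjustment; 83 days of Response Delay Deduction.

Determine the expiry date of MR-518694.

Base term: filing date + 24 years → 23 August 2018.
Administrative Delay Adjustment: +622 days → 6 May 2020.
Response Delay Deduction: −83 days → 13 February 2020.

2020-02-13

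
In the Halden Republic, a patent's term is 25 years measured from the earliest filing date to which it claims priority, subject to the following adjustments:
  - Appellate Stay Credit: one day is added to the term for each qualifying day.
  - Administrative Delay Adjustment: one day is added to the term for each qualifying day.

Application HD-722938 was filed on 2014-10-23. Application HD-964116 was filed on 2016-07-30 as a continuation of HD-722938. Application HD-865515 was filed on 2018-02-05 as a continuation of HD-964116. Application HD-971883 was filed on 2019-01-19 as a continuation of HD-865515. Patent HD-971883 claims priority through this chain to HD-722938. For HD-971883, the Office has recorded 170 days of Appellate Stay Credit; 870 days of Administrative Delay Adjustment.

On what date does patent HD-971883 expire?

2042-08-28

Earliest priority filing: 23 October 2014.
Base term: 23 October 2014 + 25 years → 23 October 2039.
Appellate Stay Credit: +170 days → 10 April 2040.
Administrative Delay Adjustment: +870 days → 28 August 2042.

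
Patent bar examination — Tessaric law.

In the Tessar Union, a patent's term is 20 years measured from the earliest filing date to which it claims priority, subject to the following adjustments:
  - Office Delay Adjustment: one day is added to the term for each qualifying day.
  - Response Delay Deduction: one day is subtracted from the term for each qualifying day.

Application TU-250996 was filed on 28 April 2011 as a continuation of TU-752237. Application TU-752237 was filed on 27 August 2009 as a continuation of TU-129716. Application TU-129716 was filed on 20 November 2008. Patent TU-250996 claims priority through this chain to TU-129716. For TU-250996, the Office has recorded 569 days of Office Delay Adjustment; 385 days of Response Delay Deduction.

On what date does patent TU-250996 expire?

Earliest priority filing: 20 November 2008.
Base term: 20 November 2008 + 20 years → 20 November 2028.
Office Delay Adjustment: +569 days → 12 June 2030.
Response Delay Deduction: −385 days → 23 May 2029.

May 23, 2029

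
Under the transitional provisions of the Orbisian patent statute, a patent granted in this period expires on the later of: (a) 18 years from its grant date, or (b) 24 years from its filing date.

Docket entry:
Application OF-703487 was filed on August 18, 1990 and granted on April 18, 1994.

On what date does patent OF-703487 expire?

August 18, 2014

(a) grant + 18 years → 18 April 2012.
(b) filing + 24 years → 18 August 2014.
Later of the two: 18 August 2014.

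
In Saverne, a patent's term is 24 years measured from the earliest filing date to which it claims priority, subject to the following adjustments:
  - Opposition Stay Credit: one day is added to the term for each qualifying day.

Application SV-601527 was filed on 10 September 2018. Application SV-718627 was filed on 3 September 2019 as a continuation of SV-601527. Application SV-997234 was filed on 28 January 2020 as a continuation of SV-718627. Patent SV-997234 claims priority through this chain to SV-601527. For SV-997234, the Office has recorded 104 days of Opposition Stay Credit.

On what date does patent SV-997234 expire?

Earliest priority filing: 10 September 2018.
Base term: 10 September 2018 + 24 years → 10 September 2042.
Opposition Stay Credit: +104 days → 23 December 2042.

2042-12-23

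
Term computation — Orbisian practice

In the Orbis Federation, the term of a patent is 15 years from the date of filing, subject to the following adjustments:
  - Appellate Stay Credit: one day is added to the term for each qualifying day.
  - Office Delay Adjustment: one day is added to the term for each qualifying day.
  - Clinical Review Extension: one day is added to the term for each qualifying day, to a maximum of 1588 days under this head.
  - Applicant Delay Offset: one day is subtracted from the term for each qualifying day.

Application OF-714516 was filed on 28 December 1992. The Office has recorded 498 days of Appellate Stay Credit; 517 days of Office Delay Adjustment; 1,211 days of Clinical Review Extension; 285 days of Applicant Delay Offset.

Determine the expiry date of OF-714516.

Base term: filing date + 15 years → 28 December 2007.
Appellate Stay Credit: +498 days → 9 May 2009.
Office Delay Adjustment: +517 days → 8 October 2010.
Clinical Review Extension: 1211 days (within the 1588-day cap) → +1211 days → 31 January 2014.
Applicant Delay Offset: −285 days → 21 April 2013.

2013-04-21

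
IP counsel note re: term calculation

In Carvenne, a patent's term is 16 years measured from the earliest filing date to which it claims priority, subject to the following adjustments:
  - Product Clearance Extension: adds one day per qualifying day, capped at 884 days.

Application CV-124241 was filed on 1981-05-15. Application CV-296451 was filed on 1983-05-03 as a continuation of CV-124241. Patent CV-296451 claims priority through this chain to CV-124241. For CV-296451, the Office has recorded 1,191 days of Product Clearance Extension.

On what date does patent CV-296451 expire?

1999-10-16

Earliest priority filing: 15 May 1981.
Base term: 15 May 1981 + 16 years → 15 May 1997.
Product Clearance Extension: 1191 days claimed exceeds the 884-day cap, so +884 days → 16 October 1999.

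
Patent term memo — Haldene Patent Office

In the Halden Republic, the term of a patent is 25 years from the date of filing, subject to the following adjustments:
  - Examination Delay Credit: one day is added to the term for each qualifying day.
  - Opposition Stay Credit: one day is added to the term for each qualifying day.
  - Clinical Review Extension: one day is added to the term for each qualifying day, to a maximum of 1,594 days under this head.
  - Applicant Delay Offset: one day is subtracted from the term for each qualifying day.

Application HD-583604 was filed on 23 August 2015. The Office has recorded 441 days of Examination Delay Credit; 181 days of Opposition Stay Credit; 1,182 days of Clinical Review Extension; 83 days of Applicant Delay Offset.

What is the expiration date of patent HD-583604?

2045-05-10

Base term: filing date + 25 years → 23 August 2040.
Examination Delay Credit: +441 days → 7 November 2041.
Opposition Stay Credit: +181 days → 7 May 2042.
Clinical Review Extension: 1182 days (within the 1594-day cap) → +1182 days → 1 August 2045.
Applicant Delay Offset: −83 days → 10 May 2045.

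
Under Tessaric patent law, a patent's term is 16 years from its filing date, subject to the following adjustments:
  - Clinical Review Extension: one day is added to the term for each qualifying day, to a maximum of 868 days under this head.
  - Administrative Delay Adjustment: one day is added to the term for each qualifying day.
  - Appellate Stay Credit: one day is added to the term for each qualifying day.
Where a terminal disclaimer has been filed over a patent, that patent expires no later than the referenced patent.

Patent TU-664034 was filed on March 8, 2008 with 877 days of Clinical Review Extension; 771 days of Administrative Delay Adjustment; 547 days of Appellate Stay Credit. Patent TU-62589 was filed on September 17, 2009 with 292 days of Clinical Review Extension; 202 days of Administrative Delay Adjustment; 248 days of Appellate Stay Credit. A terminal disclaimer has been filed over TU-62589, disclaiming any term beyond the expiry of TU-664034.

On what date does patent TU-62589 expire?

Natural term of TU-62589:
  Base: filing + 16 years → 17 September 2025.
  Clinical Review Extension: 292 days (within the 868-day cap) → +292 days → 6 July 2026.
  Administrative Delay Adjustment: +202 days → 24 January 2027.
  Appellate Stay Credit: +248 days → 29 September 2027.
Expiry of referenced patent TU-664034:
  Base: filing + 16 years → 8 March 2024.
  Clinical Review Extension: 877 days claimed exceeds the 868-day cap, so +868 days → 24 July 2026.
  Administrative Delay Adjustment: +771 days → 2 September 2028.
  Appellate Stay Credit: +547 days → 3 March 2030.
Terminal disclaimer: TU-62589 expires on the earlier of 29 September 2027 and 3 March 2030.

2027-09-29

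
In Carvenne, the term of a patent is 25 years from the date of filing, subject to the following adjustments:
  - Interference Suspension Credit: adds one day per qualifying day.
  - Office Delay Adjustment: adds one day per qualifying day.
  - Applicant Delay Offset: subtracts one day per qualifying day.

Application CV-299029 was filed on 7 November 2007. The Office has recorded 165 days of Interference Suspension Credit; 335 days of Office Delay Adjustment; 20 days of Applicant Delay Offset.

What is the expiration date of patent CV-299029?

2034-03-02

Base term: filing date + 25 years → 7 November 2032.
Interference Suspension Credit: +165 days → 21 April 2033.
Office Delay Adjustment: +335 days → 22 March 2034.
Applicant Delay Offset: −20 days → 2 March 2034.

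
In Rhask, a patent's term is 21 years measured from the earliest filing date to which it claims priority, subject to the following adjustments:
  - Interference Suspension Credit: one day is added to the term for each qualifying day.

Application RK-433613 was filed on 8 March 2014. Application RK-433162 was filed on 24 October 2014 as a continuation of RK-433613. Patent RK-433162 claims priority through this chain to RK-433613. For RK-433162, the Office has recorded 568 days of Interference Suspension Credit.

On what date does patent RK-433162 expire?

Earliest priority filing: 8 March 2014.
Base term: 8 March 2014 + 21 years → 8 March 2035.
Interference Suspension Credit: +568 days → 26 September 2036.

2036-09-26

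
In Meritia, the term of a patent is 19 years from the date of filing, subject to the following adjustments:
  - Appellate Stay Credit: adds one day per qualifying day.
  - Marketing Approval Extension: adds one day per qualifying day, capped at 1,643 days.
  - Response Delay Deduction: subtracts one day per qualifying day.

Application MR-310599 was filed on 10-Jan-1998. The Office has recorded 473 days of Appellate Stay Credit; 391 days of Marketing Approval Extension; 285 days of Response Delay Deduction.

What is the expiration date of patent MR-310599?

August 12, 2018

Base term: filing date + 19 years → 10 January 2017.
Appellate Stay Credit: +473 days → 28 April 2018.
Marketing Approval Extension: 391 days (within the 1643-day cap) → +391 days → 24 May 2019.
Response Delay Deduction: −285 days → 12 August 2018.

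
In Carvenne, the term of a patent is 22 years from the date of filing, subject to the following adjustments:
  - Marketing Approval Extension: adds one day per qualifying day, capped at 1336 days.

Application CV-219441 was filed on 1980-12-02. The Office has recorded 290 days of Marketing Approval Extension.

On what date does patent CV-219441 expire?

Base term: filing date + 22 years → 2 December 2002.
Marketing Approval Extension: 290 days (within the 1336-day cap) → +290 days → 18 September 2003.

2003-09-18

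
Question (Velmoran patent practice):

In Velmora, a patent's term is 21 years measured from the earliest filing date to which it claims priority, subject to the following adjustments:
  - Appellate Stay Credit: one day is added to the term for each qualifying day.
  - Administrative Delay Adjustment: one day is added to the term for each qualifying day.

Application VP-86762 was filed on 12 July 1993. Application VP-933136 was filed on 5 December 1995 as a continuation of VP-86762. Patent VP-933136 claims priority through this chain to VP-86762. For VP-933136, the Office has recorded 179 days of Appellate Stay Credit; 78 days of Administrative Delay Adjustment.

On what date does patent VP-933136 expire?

2015-03-26

Earliest priority filing: 12 July 1993.
Base term: 12 July 1993 + 21 years → 12 July 2014.
Appellate Stay Credit: +179 days → 7 January 2015.
Administrative Delay Adjustment: +78 days → 26 March 2015.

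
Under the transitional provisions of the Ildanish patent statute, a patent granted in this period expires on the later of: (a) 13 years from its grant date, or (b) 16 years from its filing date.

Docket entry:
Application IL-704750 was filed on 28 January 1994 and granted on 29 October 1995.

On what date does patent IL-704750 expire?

(a) grant + 13 years → 29 October 2008.
(b) filing + 16 years → 28 January 2010.
Later of the two: 28 January 2010.

January 28, 2010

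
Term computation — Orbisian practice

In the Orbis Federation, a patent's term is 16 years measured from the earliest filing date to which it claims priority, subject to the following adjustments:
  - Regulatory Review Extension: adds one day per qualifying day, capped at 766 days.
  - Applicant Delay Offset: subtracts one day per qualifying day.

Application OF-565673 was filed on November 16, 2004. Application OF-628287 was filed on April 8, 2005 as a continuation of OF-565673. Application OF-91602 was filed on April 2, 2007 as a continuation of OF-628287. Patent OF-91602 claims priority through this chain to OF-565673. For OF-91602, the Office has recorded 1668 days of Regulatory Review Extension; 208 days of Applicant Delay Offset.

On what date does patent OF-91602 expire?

2022-05-28

Earliest priority filing: 16 November 2004.
Base term: 16 November 2004 + 16 years → 16 November 2020.
Regulatory Review Extension: 1668 days claimed exceeds the 766-day cap, so +766 days → 22 December 2022.
Applicant Delay Offset: −208 days → 28 May 2022.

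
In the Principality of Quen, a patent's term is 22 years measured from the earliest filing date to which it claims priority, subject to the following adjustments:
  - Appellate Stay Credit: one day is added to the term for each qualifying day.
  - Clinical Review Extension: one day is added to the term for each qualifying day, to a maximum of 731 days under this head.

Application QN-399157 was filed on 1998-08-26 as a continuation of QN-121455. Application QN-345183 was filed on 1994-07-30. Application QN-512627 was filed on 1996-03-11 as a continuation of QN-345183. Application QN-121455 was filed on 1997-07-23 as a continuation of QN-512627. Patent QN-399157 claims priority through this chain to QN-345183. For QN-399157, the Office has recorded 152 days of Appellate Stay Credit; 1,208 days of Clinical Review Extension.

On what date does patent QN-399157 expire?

December 30, 2018

Earliest priority filing: 30 July 1994.
Base term: 30 July 1994 + 22 years → 30 July 2016.
Appellate Stay Credit: +152 days → 29 December 2016.
Clinical Review Extension: 1208 days claimed exceeds the 731-day cap, so +731 days → 30 December 2018.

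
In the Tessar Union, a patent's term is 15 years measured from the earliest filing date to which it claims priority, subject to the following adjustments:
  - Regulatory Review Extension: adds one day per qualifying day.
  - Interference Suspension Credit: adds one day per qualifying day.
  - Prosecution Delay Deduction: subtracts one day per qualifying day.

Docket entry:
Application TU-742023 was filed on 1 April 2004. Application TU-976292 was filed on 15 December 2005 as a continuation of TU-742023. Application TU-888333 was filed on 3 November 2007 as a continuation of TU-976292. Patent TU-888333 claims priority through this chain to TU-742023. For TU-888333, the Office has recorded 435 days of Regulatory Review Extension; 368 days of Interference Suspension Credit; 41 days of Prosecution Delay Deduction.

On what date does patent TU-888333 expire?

Earliest priority filing: 1 April 2004.
Base term: 1 April 2004 + 15 years → 1 April 2019.
Regulatory Review Extension: +435 days → 9 June 2020.
Interference Suspension Credit: +368 days → 12 June 2021.
Prosecution Delay Deduction: −41 days → 2 May 2021.

May 2, 2021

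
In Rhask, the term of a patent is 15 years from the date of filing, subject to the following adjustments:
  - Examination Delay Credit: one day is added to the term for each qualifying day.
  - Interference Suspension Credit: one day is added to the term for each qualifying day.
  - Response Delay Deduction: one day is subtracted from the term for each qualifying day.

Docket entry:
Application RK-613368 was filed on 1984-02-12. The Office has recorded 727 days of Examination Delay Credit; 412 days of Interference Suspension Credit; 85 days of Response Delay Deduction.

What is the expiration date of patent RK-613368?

Base term: filing date + 15 years → 12 February 1999.
Examination Delay Credit: +727 days → 8 February 2001.
Interference Suspension Credit: +412 days → 27 March 2002.
Response Delay Deduction: −85 days → 1 January 2002.

2002-01-01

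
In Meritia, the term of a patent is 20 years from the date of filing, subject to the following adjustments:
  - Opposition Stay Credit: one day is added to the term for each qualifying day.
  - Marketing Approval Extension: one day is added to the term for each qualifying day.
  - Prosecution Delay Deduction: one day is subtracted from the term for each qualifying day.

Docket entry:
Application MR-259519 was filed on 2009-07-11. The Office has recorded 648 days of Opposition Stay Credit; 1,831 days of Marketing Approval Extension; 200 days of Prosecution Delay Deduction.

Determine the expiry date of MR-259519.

2035-10-07

Base term: filing date + 20 years → 11 July 2029.
Opposition Stay Credit: +648 days → 20 April 2031.
Marketing Approval Extension: +1831 days → 24 April 2036.
Prosecution Delay Deduction: −200 days → 7 October 2035.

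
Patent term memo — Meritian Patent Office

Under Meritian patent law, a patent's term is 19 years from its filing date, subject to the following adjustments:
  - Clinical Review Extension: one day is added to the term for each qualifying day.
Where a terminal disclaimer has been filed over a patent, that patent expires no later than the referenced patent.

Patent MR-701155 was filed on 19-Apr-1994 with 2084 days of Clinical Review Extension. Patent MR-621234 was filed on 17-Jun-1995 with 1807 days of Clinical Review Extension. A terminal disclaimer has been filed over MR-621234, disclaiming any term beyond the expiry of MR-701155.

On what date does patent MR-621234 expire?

January 2, 2019

Natural term of MR-621234:
  Base: filing + 19 years → 17 June 2014.
  Clinical Review Extension: +1807 days → 29 May 2019.
Expiry of referenced patent MR-701155:
  Base: filing + 19 years → 19 April 2013.
  Clinical Review Extension: +2084 days → 2 January 2019.
Terminal disclaimer: MR-621234 expires on the earlier of 29 May 2019 and 2 January 2019.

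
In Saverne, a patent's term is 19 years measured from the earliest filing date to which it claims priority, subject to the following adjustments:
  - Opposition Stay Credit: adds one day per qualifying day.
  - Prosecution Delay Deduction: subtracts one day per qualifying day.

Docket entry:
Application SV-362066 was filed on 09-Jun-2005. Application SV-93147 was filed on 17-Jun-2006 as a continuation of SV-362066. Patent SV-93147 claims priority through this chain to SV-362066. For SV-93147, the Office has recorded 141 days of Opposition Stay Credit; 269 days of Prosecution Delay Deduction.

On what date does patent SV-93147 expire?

Earliest priority filing: 9 June 2005.
Base term: 9 June 2005 + 19 years → 9 June 2024.
Opposition Stay Credit: +141 days → 28 October 2024.
Prosecution Delay Deduction: −269 days → 2 February 2024.

February 2, 2024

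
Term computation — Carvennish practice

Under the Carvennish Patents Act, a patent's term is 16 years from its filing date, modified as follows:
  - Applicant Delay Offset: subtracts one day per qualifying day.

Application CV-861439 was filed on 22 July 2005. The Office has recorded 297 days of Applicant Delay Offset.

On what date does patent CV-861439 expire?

Base term: filing date + 16 years → 22 July 2021.
Applicant Delay Offset: −297 days → 28 September 2020.

2020-09-28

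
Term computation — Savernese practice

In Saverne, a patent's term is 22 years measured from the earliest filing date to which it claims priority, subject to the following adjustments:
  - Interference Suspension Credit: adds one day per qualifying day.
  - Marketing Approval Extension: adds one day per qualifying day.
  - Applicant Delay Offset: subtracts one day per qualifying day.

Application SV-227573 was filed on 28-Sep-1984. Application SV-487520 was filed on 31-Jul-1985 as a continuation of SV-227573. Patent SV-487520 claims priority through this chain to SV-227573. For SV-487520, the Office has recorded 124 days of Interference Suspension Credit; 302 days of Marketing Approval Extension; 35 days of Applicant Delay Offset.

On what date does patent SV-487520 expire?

Earliest priority filing: 28 September 1984.
Base term: 28 September 1984 + 22 years → 28 September 2006.
Interference Suspension Credit: +124 days → 30 January 2007.
Marketing Approval Extension: +302 days → 28 November 2007.
Applicant Delay Offset: −35 days → 24 October 2007.

October 24, 2007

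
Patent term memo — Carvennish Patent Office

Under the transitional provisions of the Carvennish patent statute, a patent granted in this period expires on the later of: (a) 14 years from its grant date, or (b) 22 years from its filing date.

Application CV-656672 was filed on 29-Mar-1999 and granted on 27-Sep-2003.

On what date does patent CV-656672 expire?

March 29, 2021

(a) grant + 14 years → 27 September 2017.
(b) filing + 22 years → 29 March 2021.
Later of the two: 29 March 2021.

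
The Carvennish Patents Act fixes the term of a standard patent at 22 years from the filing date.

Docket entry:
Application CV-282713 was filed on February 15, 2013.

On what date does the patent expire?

Filing date + 22 years → 15 February 2035.

February 15, 2035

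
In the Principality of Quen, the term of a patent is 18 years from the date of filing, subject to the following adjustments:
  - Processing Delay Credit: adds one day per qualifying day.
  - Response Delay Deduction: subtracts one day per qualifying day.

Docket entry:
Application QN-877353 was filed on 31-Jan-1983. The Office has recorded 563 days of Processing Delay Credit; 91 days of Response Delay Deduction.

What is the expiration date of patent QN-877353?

Base term: filing date + 18 years → 31 January 2001.
Processing Delay Credit: +563 days → 17 August 2002.
Response Delay Deduction: −91 days → 18 May 2002.

2002-05-18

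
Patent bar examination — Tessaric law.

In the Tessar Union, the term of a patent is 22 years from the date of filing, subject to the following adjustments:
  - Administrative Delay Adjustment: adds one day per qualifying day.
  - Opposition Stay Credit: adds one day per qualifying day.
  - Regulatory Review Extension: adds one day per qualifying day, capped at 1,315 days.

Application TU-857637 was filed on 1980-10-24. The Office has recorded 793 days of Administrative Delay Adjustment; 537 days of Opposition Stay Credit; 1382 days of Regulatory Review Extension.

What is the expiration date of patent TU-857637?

Base term: filing date + 22 years → 24 October 2002.
Administrative Delay Adjustment: +793 days → 25 December 2004.
Opposition Stay Credit: +537 days → 15 June 2006.
Regulatory Review Extension: 1382 days claimed exceeds the 1315-day cap, so +1315 days → 20 January 2010.

2010-01-20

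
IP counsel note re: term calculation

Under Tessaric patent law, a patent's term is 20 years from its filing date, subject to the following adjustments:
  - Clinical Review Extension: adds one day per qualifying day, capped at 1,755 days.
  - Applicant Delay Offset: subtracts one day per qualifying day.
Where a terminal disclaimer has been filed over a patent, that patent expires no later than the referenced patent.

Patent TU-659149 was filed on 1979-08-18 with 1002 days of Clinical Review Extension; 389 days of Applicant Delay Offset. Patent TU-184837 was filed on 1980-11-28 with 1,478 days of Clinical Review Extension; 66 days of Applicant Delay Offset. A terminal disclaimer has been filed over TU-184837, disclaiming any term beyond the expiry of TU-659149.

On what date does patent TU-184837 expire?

April 22, 2001

Natural term of TU-184837:
  Base: filing + 20 years → 28 November 2000.
  Clinical Review Extension: 1478 days (within the 1755-day cap) → +1478 days → 15 December 2004.
  Applicant Delay Offset: −66 days → 10 October 2004.
Expiry of referenced patent TU-659149:
  Base: filing + 20 years → 18 August 1999.
  Clinical Review Extension: 1002 days (within the 1755-day cap) → +1002 days → 16 May 2002.
  Applicant Delay Offset: −389 days → 22 April 2001.
Terminal disclaimer: TU-184837 expires on the earlier of 10 October 2004 and 22 April 2001.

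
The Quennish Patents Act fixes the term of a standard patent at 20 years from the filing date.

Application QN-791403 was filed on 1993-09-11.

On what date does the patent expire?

Filing date + 20 years → 11 September 2013.

September 11, 2013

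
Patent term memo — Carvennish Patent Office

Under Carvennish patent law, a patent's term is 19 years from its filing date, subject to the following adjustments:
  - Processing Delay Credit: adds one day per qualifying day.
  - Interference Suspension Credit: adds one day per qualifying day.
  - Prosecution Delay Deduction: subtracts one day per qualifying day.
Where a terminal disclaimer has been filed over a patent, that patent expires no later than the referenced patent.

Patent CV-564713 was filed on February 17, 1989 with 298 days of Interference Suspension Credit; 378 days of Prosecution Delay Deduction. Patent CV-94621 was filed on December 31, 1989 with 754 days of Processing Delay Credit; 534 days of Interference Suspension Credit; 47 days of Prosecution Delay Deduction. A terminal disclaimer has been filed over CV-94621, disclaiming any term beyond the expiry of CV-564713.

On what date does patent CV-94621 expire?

Natural term of CV-94621:
  Base: filing + 19 years → 31 December 2008.
  Processing Delay Credit: +754 days → 24 January 2011.
  Interference Suspension Credit: +534 days → 11 July 2012.
  Prosecution Delay Deduction: −47 days → 25 May 2012.
Expiry of referenced patent CV-564713:
  Base: filing + 19 years → 17 February 2008.
  Interference Suspension Credit: +298 days → 11 December 2008.
  Prosecution Delay Deduction: −378 days → 29 November 2007.
Terminal disclaimer: CV-94621 expires on the earlier of 25 May 2012 and 29 November 2007.

November 29, 2007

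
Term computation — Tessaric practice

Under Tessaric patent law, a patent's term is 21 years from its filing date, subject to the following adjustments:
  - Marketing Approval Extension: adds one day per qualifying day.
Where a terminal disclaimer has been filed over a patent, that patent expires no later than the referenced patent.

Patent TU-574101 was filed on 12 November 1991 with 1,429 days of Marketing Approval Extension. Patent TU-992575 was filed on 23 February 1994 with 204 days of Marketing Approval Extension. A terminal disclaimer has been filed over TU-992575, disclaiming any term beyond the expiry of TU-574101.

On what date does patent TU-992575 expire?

Natural term of TU-992575:
  Base: filing + 21 years → 23 February 2015.
  Marketing Approval Extension: +204 days → 15 September 2015.
Expiry of referenced patent TU-574101:
  Base: filing + 21 years → 12 November 2012.
  Marketing Approval Extension: +1429 days → 11 October 2016.
Terminal disclaimer: TU-992575 expires on the earlier of 15 September 2015 and 11 October 2016.

September 15, 2015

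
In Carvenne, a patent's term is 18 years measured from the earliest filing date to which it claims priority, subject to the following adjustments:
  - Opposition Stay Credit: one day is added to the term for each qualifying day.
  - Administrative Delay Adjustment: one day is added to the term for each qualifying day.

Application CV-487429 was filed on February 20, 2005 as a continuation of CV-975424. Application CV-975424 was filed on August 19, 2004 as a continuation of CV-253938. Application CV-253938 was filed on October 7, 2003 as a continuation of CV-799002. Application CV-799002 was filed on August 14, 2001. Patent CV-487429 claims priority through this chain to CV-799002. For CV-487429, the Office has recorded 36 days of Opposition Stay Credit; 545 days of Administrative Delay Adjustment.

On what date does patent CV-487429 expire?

Earliest priority filing: 14 August 2001.
Base term: 14 August 2001 + 18 years → 14 August 2019.
Opposition Stay Credit: +36 days → 19 September 2019.
Administrative Delay Adjustment: +545 days → 17 March 2021.

2021-03-17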